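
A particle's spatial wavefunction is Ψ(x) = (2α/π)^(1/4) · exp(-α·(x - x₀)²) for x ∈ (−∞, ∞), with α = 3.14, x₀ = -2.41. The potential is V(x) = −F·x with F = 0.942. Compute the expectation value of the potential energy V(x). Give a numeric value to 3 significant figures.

2.27

⟨V⟩ = ∫ V(x)·|Ψ|² dx.
Gaussian moments (u = x − x₀): ∫u^(2j)·e^(−2αu²) du = (2j−1)!!/(4α)^j · √(π/(2α)), odd powers integrate to 0; here √(π/(2α)) = 0.70729.
⟨V⟩ = 2.2702.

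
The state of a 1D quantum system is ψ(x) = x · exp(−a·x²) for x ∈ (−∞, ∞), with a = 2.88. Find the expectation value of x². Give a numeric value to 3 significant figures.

⟨x²⟩ = ∫ x²·|ψ|² dx / ∫|ψ|² dx (integrals over the domain).
Expand each integrand as polynomial × e^(−2ax²) and use ∫x^(2j)·e^(−2ax²) dx = (2j−1)!!/(4a)^j · √(π/(2a)), odd powers → 0; here √(π/(2a)) = 0.73852.
State is unnormalized: ∫|ψ|² dx = 0.064108, and ∫ψ*·x²·ψ dx = 0.016695, so ⟨x²⟩ = 0.016695 / 0.064108.
⟨x²⟩ = 0.26042.

0.260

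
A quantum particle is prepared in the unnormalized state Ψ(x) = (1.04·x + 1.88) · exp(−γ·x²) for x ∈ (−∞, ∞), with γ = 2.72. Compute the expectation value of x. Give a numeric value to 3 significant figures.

0.0989

⟨x⟩ = ∫ x·|Ψ|² dx / ∫|Ψ|² dx (integrals over the domain).
Expand each integrand as polynomial × e^(−2γx²) and use ∫x^(2j)·e^(−2γx²) dx = (2j−1)!!/(4γ)^j · √(π/(2γ)), odd powers → 0; here √(π/(2γ)) = 0.75993.
State is unnormalized: ∫|Ψ|² dx = 2.7615, and ∫Ψ*·x·Ψ dx = 0.27313, so ⟨x⟩ = 0.27313 / 2.7615.
⟨x⟩ = 0.098908.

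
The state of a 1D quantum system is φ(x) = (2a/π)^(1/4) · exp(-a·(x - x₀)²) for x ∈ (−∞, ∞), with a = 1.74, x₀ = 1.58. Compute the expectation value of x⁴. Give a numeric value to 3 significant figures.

⟨x⁴⟩ = ∫ x⁴·|φ|² dx (integrals over the domain).
Gaussian moments (u = x − x₀): ∫u^(2j)·e^(−2au²) du = (2j−1)!!/(4a)^j · √(π/(2a)), odd powers integrate to 0; here √(π/(2a)) = 0.95013.
⟨x⁴⟩ = 8.4460.

8.45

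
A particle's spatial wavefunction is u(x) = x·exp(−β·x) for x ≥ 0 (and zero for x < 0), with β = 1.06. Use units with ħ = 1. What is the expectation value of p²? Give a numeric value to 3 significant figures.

1.12

p² u = −ħ² d²u/dx²; ⟨p²⟩ = −ħ² ∫ u*·u'' dx / ∫|u|² dx.
Differentiate x·exp(−β·x) with the product rule; every integrand then reduces to terms xʲ·e^(−2βx) on [0, ∞), with ∫₀^∞ xʲ·e^(−2βx) dx = j!/(2β)^(j+1).
State is unnormalized: ∫|u|² dx = 0.20990, and ∫u*·(−ħ² u'') dx = 0.23585, so ⟨p²⟩ = 0.23585 / 0.20990.
⟨p²⟩ = 1.1236.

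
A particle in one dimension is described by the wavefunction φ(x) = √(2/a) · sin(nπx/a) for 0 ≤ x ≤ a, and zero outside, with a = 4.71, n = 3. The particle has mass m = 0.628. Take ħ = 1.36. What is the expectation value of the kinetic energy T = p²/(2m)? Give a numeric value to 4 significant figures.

T = −(ħ²/2m) d²/dx², so ⟨T⟩ = −(ħ²/2m) ∫ φ*·φ'' dx; with m = 0.628.
d/dx sin(nπx/a) = (nπ/a)·cos(nπx/a) and d²/dx² sin(nπx/a) = −(nπ/a)²·sin(nπx/a); on 0 ≤ x ≤ a, ∫sin²(nπx/a) dx = a/2 and ∫sin(nπx/a)·cos(nπx/a) dx = 0.
⟨T⟩ = 5.8964.

5.896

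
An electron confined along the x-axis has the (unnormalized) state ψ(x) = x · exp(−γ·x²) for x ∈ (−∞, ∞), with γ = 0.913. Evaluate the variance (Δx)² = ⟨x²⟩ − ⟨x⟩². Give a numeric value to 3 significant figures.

0.821

Compute ⟨x⟩ and ⟨x²⟩ separately, then (Δx)² = ⟨x²⟩ − ⟨x⟩².
Expand each integrand as polynomial × e^(−2γx²) and use ∫x^(2j)·e^(−2γx²) dx = (2j−1)!!/(4γ)^j · √(π/(2γ)), odd powers → 0; here √(π/(2γ)) = 1.3117.
Normalization: ∫|ψ|² dx = 0.35916.
⟨x⟩ = 0.0000 and ⟨x²⟩ = 0.82147.
(Δx)² = 0.82147 − (0.0000)² = 0.82147.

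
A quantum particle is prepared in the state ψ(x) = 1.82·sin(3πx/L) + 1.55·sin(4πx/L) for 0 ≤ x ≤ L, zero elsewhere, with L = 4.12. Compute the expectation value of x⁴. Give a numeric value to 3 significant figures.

⟨x⁴⟩ = ∫ x⁴·|ψ|² dx / ∫|ψ|² dx (integrals over the domain).
On 0 ≤ x ≤ L (j ≠ l): ∫sin²(jπx/L) dx = L/2, ∫sin(jπx/L)·sin(lπx/L) dx = 0; diagonal moments ∫x·sin²(jπx/L) dx = L²/4, ∫x²·sin²(jπx/L) dx = L³·(1/6 − 1/(4j²π²)); cross terms ∫x·sin(jπx/L)·sin(lπx/L) dx = 0 for j + l even and −4jlL²/(π²(j² − l²)²) for j + l odd, ∫x²·sin(jπx/L)·sin(lπx/L) dx = (−1)^(j+l)·4jlL³/(π²(j² − l²)²); higher powers the same way via product-to-sum and parts.
State is unnormalized: ∫|ψ|² dx = 11.773, and ∫ψ*·x⁴·ψ dx = 142.94, so ⟨x⁴⟩ = 142.94 / 11.773.
⟨x⁴⟩ = 12.141.

12.1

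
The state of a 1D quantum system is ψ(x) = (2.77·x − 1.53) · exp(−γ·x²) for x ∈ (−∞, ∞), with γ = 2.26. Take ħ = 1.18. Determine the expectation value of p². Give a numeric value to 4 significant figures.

4.822

p² ψ = −ħ² d²ψ/dx²; ⟨p²⟩ = −ħ² ∫ ψ*·ψ'' dx / ∫|ψ|² dx.
Expand each integrand as polynomial × e^(−2γx²) and use ∫x^(2j)·e^(−2γx²) dx = (2j−1)!!/(4γ)^j · √(π/(2γ)), odd powers → 0; here √(π/(2γ)) = 0.83369. Differentiate with the product rule, d/dx e^(−γx²) = −2γx·e^(−γx²).
State is unnormalized: ∫|ψ|² dx = 2.6592, and ∫ψ*·(−ħ² ψ'') dx = 12.822, so ⟨p²⟩ = 12.822 / 2.6592.
⟨p²⟩ = 4.8216.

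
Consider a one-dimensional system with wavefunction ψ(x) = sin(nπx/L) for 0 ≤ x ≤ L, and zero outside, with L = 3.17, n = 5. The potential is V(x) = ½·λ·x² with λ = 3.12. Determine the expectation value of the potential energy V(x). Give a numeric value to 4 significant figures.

5.194

⟨V⟩ = ∫ V(x)·|ψ|² dx / ∫|ψ|² dx.
With sin²θ = (1 − cos2θ)/2 on 0 ≤ x ≤ L: ∫sin²(nπx/L) dx = L/2, ∫x·sin²(nπx/L) dx = L²/4, ∫x²·sin²(nπx/L) dx = L³·(1/6 − 1/(4n²π²)); higher powers xᵏ the same way, integrating xᵏ·cos(2nπx/L) by parts.
State is unnormalized: ∫|ψ|² dx = 1.5850, and ∫ψ*·V(x)·ψ dx = 8.2320, so ⟨V⟩ = 8.2320 / 1.5850.
⟨V⟩ = 5.1937.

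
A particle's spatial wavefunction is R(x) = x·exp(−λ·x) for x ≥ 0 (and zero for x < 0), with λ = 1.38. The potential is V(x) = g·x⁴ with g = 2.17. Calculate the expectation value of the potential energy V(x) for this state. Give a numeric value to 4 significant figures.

13.46

⟨V⟩ = ∫ V(x)·|R|² dx / ∫|R|² dx.
Every integrand reduces to terms xʲ·e^(−2λx) on [0, ∞); use ∫₀^∞ xʲ·e^(−2λx) dx = j!/(2λ)^(j+1).
State is unnormalized: ∫|R|² dx = 0.095127, and ∫R*·V(x)·R dx = 1.2806, so ⟨V⟩ = 1.2806 / 0.095127.
⟨V⟩ = 13.463.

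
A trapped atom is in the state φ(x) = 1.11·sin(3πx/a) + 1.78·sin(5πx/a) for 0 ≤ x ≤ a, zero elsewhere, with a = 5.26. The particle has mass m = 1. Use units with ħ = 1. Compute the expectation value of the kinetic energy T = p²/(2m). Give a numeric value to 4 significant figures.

3.660

T = −(ħ²/2m) d²/dx², so ⟨T⟩ = −(ħ²/2m) ∫ φ*·φ'' dx / ∫|φ|² dx; with m = 1.
d²/dx² sin(jπx/a) = −(jπ/a)²·sin(jπx/a); on 0 ≤ x ≤ a, ∫sin²(jπx/a) dx = a/2 and ∫sin(jπx/a)·sin(lπx/a) dx = 0 for j ≠ l, so only diagonal terms survive in ∫|φ|² and ∫φ·φ″; ∫φ·φ′ dx = [φ²/2] between the walls = 0.
State is unnormalized: ∫|φ|² dx = 11.573, and ∫φ*·(−ħ²/2m · φ'') dx = 42.358, so ⟨T⟩ = 42.358 / 11.573.
⟨T⟩ = 3.6600.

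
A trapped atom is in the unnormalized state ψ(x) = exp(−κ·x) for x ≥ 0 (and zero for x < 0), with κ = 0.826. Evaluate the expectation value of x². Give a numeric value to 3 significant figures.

⟨x²⟩ = ∫ x²·|ψ|² dx / ∫|ψ|² dx (integrals over the domain).
Every integrand reduces to terms xʲ·e^(−2κx) on [0, ∞); use ∫₀^∞ xʲ·e^(−2κx) dx = j!/(2κ)^(j+1).
State is unnormalized: ∫|ψ|² dx = 0.60533, and ∫ψ*·x²·ψ dx = 0.44361, so ⟨x²⟩ = 0.44361 / 0.60533.
⟨x²⟩ = 0.73284.

0.733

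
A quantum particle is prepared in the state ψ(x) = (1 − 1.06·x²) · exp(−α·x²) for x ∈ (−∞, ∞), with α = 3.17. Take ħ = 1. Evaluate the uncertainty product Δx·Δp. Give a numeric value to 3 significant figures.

Δx = √(⟨x²⟩−⟨x⟩²), Δp = √(⟨p²⟩−⟨p⟩²).
Expand each integrand as polynomial × e^(−2αx²) and use ∫x^(2j)·e^(−2αx²) dx = (2j−1)!!/(4α)^j · √(π/(2α)), odd powers → 0; here √(π/(2α)) = 0.70393. Differentiate with the product rule, d/dx e^(−αx²) = −2αx·e^(−αx²).
Normalization: ∫|ψ|² dx = 0.60100.
⟨x⟩ = 0.0000, ⟨x²⟩ = 0.055723 ⇒ Δx = 0.23606.
⟨p⟩ = 0.0000, ⟨p²⟩ = 4.5153 ⇒ Δp = 2.1249.
Δx·Δp = 0.50161.

0.502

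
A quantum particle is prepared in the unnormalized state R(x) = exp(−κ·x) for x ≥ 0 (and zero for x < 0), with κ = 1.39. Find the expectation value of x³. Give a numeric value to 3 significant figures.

⟨x³⟩ = ∫ x³·|R|² dx / ∫|R|² dx (integrals over the domain).
Every integrand reduces to terms xʲ·e^(−2κx) on [0, ∞); use ∫₀^∞ xʲ·e^(−2κx) dx = j!/(2κ)^(j+1).
State is unnormalized: ∫|R|² dx = 0.35971, and ∫R*·x³·R dx = 0.10046, so ⟨x³⟩ = 0.10046 / 0.35971.
⟨x³⟩ = 0.27927.

0.279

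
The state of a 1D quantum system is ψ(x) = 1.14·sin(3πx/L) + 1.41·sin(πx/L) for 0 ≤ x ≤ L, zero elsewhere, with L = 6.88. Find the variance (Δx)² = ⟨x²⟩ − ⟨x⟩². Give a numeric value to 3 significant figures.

4.15

Compute ⟨x⟩ and ⟨x²⟩ separately, then (Δx)² = ⟨x²⟩ − ⟨x⟩².
On 0 ≤ x ≤ L (j ≠ l): ∫sin²(jπx/L) dx = L/2, ∫sin(jπx/L)·sin(lπx/L) dx = 0; diagonal moments ∫x·sin²(jπx/L) dx = L²/4, ∫x²·sin²(jπx/L) dx = L³·(1/6 − 1/(4j²π²)); cross terms ∫x·sin(jπx/L)·sin(lπx/L) dx = 0 for j + l even and −4jlL²/(π²(j² − l²)²) for j + l odd, ∫x²·sin(jπx/L)·sin(lπx/L) dx = (−1)^(j+l)·4jlL³/(π²(j² − l²)²); higher powers the same way via product-to-sum and parts.
Normalization: ∫|ψ|² dx = 11.310.
⟨x⟩ = 3.4400 and ⟨x²⟩ = 15.981.
(Δx)² = 15.981 − (3.4400)² = 4.1477.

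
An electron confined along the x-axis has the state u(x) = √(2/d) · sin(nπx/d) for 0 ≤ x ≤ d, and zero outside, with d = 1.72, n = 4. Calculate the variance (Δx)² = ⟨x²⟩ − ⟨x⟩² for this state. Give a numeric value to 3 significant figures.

0.237

Compute ⟨x⟩ and ⟨x²⟩ separately, then (Δx)² = ⟨x²⟩ − ⟨x⟩².
With sin²θ = (1 − cos2θ)/2 on 0 ≤ x ≤ d: ∫sin²(nπx/d) dx = d/2, ∫x·sin²(nπx/d) dx = d²/4, ∫x²·sin²(nπx/d) dx = d³·(1/6 − 1/(4n²π²)); higher powers xᵏ the same way, integrating xᵏ·cos(2nπx/d) by parts.
⟨x⟩ = 0.86000 and ⟨x²⟩ = 0.97677.
(Δx)² = 0.97677 − (0.86000)² = 0.23717.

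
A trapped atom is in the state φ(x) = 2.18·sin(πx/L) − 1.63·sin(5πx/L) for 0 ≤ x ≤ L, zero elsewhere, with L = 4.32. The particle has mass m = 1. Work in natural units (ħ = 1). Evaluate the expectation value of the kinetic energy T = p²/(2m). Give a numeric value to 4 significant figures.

T = −(ħ²/2m) d²/dx², so ⟨T⟩ = −(ħ²/2m) ∫ φ*·φ'' dx / ∫|φ|² dx; with m = 1.
d²/dx² sin(jπx/L) = −(jπ/L)²·sin(jπx/L); on 0 ≤ x ≤ L, ∫sin²(jπx/L) dx = L/2 and ∫sin(jπx/L)·sin(lπx/L) dx = 0 for j ≠ l, so only diagonal terms survive in ∫|φ|² and ∫φ·φ″; ∫φ·φ′ dx = [φ²/2] between the walls = 0.
State is unnormalized: ∫|φ|² dx = 16.004, and ∫φ*·(−ħ²/2m · φ'') dx = 40.652, so ⟨T⟩ = 40.652 / 16.004.
⟨T⟩ = 2.5401.

2.540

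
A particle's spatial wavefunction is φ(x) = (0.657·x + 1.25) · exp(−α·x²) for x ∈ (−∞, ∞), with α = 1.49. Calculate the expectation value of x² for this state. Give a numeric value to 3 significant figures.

⟨x²⟩ = ∫ x²·|φ|² dx / ∫|φ|² dx (integrals over the domain).
Expand each integrand as polynomial × e^(−2αx²) and use ∫x^(2j)·e^(−2αx²) dx = (2j−1)!!/(4α)^j · √(π/(2α)), odd powers → 0; here √(π/(2α)) = 1.0268.
State is unnormalized: ∫|φ|² dx = 1.6787, and ∫φ*·x²·φ dx = 0.30661, so ⟨x²⟩ = 0.30661 / 1.6787.
⟨x²⟩ = 0.18265.

0.183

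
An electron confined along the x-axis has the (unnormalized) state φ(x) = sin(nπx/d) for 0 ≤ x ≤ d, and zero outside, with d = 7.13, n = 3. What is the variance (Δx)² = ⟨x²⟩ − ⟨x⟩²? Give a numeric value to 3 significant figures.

Compute ⟨x⟩ and ⟨x²⟩ separately, then (Δx)² = ⟨x²⟩ − ⟨x⟩².
With sin²θ = (1 − cos2θ)/2 on 0 ≤ x ≤ d: ∫sin²(nπx/d) dx = d/2, ∫x·sin²(nπx/d) dx = d²/4, ∫x²·sin²(nπx/d) dx = d³·(1/6 − 1/(4n²π²)); higher powers xᵏ the same way, integrating xᵏ·cos(2nπx/d) by parts.
Normalization: ∫|φ|² dx = 3.5650.
⟨x⟩ = 3.5650 and ⟨x²⟩ = 16.659.
(Δx)² = 16.659 − (3.5650)² = 3.9502.

3.95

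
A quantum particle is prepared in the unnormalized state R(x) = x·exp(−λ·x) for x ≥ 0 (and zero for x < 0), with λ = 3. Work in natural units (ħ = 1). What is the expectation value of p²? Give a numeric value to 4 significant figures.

p² R = −ħ² d²R/dx²; ⟨p²⟩ = −ħ² ∫ R*·R'' dx / ∫|R|² dx.
Differentiate x·exp(−λ·x) with the product rule; every integrand then reduces to terms xʲ·e^(−2λx) on [0, ∞), with ∫₀^∞ xʲ·e^(−2λx) dx = j!/(2λ)^(j+1).
State is unnormalized: ∫|R|² dx = 0.0092593, and ∫R*·(−ħ² R'') dx = 0.083333, so ⟨p²⟩ = 0.083333 / 0.0092593.
⟨p²⟩ = 9.0000.

9.000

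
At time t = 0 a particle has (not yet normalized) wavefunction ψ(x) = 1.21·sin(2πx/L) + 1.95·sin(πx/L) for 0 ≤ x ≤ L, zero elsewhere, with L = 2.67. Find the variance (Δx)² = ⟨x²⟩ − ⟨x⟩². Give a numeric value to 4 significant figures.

Compute ⟨x⟩ and ⟨x²⟩ separately, then (Δx)² = ⟨x²⟩ − ⟨x⟩².
On 0 ≤ x ≤ L (j ≠ l): ∫sin²(jπx/L) dx = L/2, ∫sin(jπx/L)·sin(lπx/L) dx = 0; diagonal moments ∫x·sin²(jπx/L) dx = L²/4, ∫x²·sin²(jπx/L) dx = L³·(1/6 − 1/(4j²π²)); cross terms ∫x·sin(jπx/L)·sin(lπx/L) dx = 0 for j + l even and −4jlL²/(π²(j² − l²)²) for j + l odd, ∫x²·sin(jπx/L)·sin(lπx/L) dx = (−1)^(j+l)·4jlL³/(π²(j² − l²)²); higher powers the same way via product-to-sum and parts.
Normalization: ∫|ψ|² dx = 7.0309.
⟨x⟩ = 0.90407 and ⟨x²⟩ = 0.93986.
(Δx)² = 0.93986 − (0.90407)² = 0.12252.

0.1225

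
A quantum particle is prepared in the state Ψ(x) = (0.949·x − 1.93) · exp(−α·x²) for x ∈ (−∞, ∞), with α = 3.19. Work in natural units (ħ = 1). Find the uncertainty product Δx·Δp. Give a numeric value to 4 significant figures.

Δx = √(⟨x²⟩−⟨x⟩²), Δp = √(⟨p²⟩−⟨p⟩²).
Expand each integrand as polynomial × e^(−2αx²) and use ∫x^(2j)·e^(−2αx²) dx = (2j−1)!!/(4α)^j · √(π/(2α)), odd powers → 0; here √(π/(2α)) = 0.70172. Differentiate with the product rule, d/dx e^(−αx²) = −2αx·e^(−αx²).
Normalization: ∫|Ψ|² dx = 2.6634.
⟨x⟩ = -0.075637, ⟨x²⟩ = 0.081285 ⇒ Δx = 0.27489.
⟨p⟩ = 0.0000, ⟨p²⟩ = 3.3086 ⇒ Δp = 1.8190.
Δx·Δp = 0.50001.

0.5000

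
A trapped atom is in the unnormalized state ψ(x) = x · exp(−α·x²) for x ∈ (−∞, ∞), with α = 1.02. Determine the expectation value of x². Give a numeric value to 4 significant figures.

0.7353

⟨x²⟩ = ∫ x²·|ψ|² dx / ∫|ψ|² dx (integrals over the domain).
Expand each integrand as polynomial × e^(−2αx²) and use ∫x^(2j)·e^(−2αx²) dx = (2j−1)!!/(4α)^j · √(π/(2α)), odd powers → 0; here √(π/(2α)) = 1.2410.
State is unnormalized: ∫|ψ|² dx = 0.30416, and ∫ψ*·x²·ψ dx = 0.22365, so ⟨x²⟩ = 0.22365 / 0.30416.
⟨x²⟩ = 0.73529.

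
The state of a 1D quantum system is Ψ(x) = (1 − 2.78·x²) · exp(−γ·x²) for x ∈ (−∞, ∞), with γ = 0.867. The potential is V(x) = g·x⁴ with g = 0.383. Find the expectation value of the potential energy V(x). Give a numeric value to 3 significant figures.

1.12

⟨V⟩ = ∫ V(x)·|Ψ|² dx / ∫|Ψ|² dx.
Expand each integrand as polynomial × e^(−2γx²) and use ∫x^(2j)·e^(−2γx²) dx = (2j−1)!!/(4γ)^j · √(π/(2γ)), odd powers → 0; here √(π/(2γ)) = 1.3460.
State is unnormalized: ∫|Ψ|² dx = 1.7828, and ∫Ψ*·V(x)·Ψ dx = 1.9899, so ⟨V⟩ = 1.9899 / 1.7828.
⟨V⟩ = 1.1161.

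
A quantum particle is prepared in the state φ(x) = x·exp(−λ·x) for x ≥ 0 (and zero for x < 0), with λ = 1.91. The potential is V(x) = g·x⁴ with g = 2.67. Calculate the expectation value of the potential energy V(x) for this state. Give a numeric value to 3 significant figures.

4.51

⟨V⟩ = ∫ V(x)·|φ|² dx / ∫|φ|² dx.
Every integrand reduces to terms xʲ·e^(−2λx) on [0, ∞); use ∫₀^∞ xʲ·e^(−2λx) dx = j!/(2λ)^(j+1).
State is unnormalized: ∫|φ|² dx = 0.035879, and ∫φ*·V(x)·φ dx = 0.16196, so ⟨V⟩ = 0.16196 / 0.035879.
⟨V⟩ = 4.5140.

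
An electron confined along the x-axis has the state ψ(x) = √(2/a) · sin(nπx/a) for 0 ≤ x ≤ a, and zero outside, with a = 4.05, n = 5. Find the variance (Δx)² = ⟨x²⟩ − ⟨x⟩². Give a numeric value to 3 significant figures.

1.33

Compute ⟨x⟩ and ⟨x²⟩ separately, then (Δx)² = ⟨x²⟩ − ⟨x⟩².
With sin²θ = (1 − cos2θ)/2 on 0 ≤ x ≤ a: ∫sin²(nπx/a) dx = a/2, ∫x·sin²(nπx/a) dx = a²/4, ∫x²·sin²(nπx/a) dx = a³·(1/6 − 1/(4n²π²)); higher powers xᵏ the same way, integrating xᵏ·cos(2nπx/a) by parts.
⟨x⟩ = 2.0250 and ⟨x²⟩ = 5.4343.
(Δx)² = 5.4343 − (2.0250)² = 1.3336.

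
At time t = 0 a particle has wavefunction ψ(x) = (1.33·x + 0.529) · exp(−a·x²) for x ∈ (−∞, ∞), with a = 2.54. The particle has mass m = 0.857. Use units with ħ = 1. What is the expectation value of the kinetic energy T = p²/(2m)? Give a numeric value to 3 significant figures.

2.62

T = −(ħ²/2m) d²/dx², so ⟨T⟩ = −(ħ²/2m) ∫ ψ*·ψ'' dx / ∫|ψ|² dx; with m = 0.857.
Expand each integrand as polynomial × e^(−2ax²) and use ∫x^(2j)·e^(−2ax²) dx = (2j−1)!!/(4a)^j · √(π/(2a)), odd powers → 0; here √(π/(2a)) = 0.78640. Differentiate with the product rule, d/dx e^(−ax²) = −2ax·e^(−ax²).
State is unnormalized: ∫|ψ|² dx = 0.35698, and ∫ψ*·(−ħ²/2m · ψ'') dx = 0.93481, so ⟨T⟩ = 0.93481 / 0.35698.
⟨T⟩ = 2.6186.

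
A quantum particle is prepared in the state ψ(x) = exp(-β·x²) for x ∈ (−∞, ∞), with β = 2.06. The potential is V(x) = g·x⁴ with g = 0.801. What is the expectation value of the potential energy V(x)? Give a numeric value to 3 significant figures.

0.0354

⟨V⟩ = ∫ V(x)·|ψ|² dx / ∫|ψ|² dx.
Gaussian moments: ∫x^(2j)·e^(−2βx²) dx = (2j−1)!!/(4β)^j · √(π/(2β)), odd powers integrate to 0; here √(π/(2β)) = 0.87323.
State is unnormalized: ∫|ψ|² dx = 0.87323, and ∫ψ*·V(x)·ψ dx = 0.030905, so ⟨V⟩ = 0.030905 / 0.87323.
⟨V⟩ = 0.035392.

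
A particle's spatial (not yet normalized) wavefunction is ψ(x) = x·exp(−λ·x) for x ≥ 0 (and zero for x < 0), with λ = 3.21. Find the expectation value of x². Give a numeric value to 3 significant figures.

0.291

⟨x²⟩ = ∫ x²·|ψ|² dx / ∫|ψ|² dx (integrals over the domain).
Every integrand reduces to terms xʲ·e^(−2λx) on [0, ∞); use ∫₀^∞ xʲ·e^(−2λx) dx = j!/(2λ)^(j+1).
State is unnormalized: ∫|ψ|² dx = 0.0075583, and ∫ψ*·x²·ψ dx = 0.0022006, so ⟨x²⟩ = 0.0022006 / 0.0075583.
⟨x²⟩ = 0.29115.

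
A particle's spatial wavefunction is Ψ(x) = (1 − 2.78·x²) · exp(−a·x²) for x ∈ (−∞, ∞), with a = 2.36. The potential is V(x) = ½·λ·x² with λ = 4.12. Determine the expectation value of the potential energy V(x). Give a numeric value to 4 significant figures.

0.1736

⟨V⟩ = ∫ V(x)·|Ψ|² dx / ∫|Ψ|² dx.
Expand each integrand as polynomial × e^(−2ax²) and use ∫x^(2j)·e^(−2ax²) dx = (2j−1)!!/(4a)^j · √(π/(2a)), odd powers → 0; here √(π/(2a)) = 0.81584.
State is unnormalized: ∫|Ψ|² dx = 0.54758, and ∫Ψ*·V(x)·Ψ dx = 0.095057, so ⟨V⟩ = 0.095057 / 0.54758.
⟨V⟩ = 0.17359.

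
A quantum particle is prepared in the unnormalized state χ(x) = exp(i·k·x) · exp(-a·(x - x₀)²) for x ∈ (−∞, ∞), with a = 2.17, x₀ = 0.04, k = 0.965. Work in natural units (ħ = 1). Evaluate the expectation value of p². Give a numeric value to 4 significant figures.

3.101

p² χ = −ħ² d²χ/dx²; ⟨p²⟩ = −ħ² ∫ χ*·χ'' dx / ∫|χ|² dx.
Gaussian moments (u = x − x₀): ∫u^(2j)·e^(−2au²) du = (2j−1)!!/(4a)^j · √(π/(2a)), odd powers integrate to 0; here √(π/(2a)) = 0.85081. Derivatives: χ′ = (ik − 2au)·χ, χ″ = ((ik − 2au)² − 2a)·χ; the odd-in-u pieces drop out.
State is unnormalized: ∫|χ|² dx = 0.85081, and ∫χ*·(−ħ² χ'') dx = 2.6385, so ⟨p²⟩ = 2.6385 / 0.85081.
⟨p²⟩ = 3.1012.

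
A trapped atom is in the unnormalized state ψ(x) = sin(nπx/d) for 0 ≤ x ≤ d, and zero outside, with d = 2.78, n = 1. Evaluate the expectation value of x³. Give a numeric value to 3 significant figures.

3.74

⟨x³⟩ = ∫ x³·|ψ|² dx / ∫|ψ|² dx (integrals over the domain).
With sin²θ = (1 − cos2θ)/2 on 0 ≤ x ≤ d: ∫sin²(nπx/d) dx = d/2, ∫x·sin²(nπx/d) dx = d²/4, ∫x²·sin²(nπx/d) dx = d³·(1/6 − 1/(4n²π²)); higher powers xᵏ the same way, integrating xᵏ·cos(2nπx/d) by parts.
State is unnormalized: ∫|ψ|² dx = 1.3900, and ∫ψ*·x³·ψ dx = 5.1966, so ⟨x³⟩ = 5.1966 / 1.3900.
⟨x³⟩ = 3.7386.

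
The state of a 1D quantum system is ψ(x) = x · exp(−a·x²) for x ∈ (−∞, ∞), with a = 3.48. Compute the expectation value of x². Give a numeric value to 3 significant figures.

⟨x²⟩ = ∫ x²·|ψ|² dx / ∫|ψ|² dx (integrals over the domain).
Expand each integrand as polynomial × e^(−2ax²) and use ∫x^(2j)·e^(−2ax²) dx = (2j−1)!!/(4a)^j · √(π/(2a)), odd powers → 0; here √(π/(2a)) = 0.67185.
State is unnormalized: ∫|ψ|² dx = 0.048265, and ∫ψ*·x²·ψ dx = 0.010402, so ⟨x²⟩ = 0.010402 / 0.048265.
⟨x²⟩ = 0.21552.

0.216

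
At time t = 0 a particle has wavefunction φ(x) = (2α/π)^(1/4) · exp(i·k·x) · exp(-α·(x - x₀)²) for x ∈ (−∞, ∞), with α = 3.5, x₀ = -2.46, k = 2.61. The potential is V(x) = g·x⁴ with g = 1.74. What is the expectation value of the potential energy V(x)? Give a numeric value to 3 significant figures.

68.3

⟨V⟩ = ∫ V(x)·|φ|² dx.
Gaussian moments (u = x − x₀): ∫u^(2j)·e^(−2αu²) du = (2j−1)!!/(4α)^j · √(π/(2α)), odd powers integrate to 0; here √(π/(2α)) = 0.66992.
⟨V⟩ = 68.261.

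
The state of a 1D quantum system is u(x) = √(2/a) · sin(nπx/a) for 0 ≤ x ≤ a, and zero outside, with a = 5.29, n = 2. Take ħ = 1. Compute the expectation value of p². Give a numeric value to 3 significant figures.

p² u = −ħ² d²u/dx²; ⟨p²⟩ = −ħ² ∫ u*·u'' dx.
d/dx sin(nπx/a) = (nπ/a)·cos(nπx/a) and d²/dx² sin(nπx/a) = −(nπ/a)²·sin(nπx/a); on 0 ≤ x ≤ a, ∫sin²(nπx/a) dx = a/2 and ∫sin(nπx/a)·cos(nπx/a) dx = 0.
⟨p²⟩ = 1.4107.

1.41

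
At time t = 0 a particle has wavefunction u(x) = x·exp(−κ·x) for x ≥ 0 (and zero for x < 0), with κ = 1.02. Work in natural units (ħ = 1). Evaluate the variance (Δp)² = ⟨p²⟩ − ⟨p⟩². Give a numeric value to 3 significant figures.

1.04

Compute ⟨p⟩ and ⟨p²⟩ separately; (Δp)² = ⟨p²⟩ − ⟨p⟩².
Differentiate x·exp(−κ·x) with the product rule; every integrand then reduces to terms xʲ·e^(−2κx) on [0, ∞), with ∫₀^∞ xʲ·e^(−2κx) dx = j!/(2κ)^(j+1).
Normalization: ∫|u|² dx = 0.23558.
⟨p⟩ = 0.0000 and ⟨p²⟩ = 1.0404.
(Δp)² = 1.0404 − (0.0000)² = 1.0404.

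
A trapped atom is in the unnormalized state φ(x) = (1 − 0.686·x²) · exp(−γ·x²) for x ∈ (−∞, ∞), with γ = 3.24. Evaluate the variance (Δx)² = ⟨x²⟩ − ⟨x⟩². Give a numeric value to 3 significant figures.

Compute ⟨x⟩ and ⟨x²⟩ separately, then (Δx)² = ⟨x²⟩ − ⟨x⟩².
Expand each integrand as polynomial × e^(−2γx²) and use ∫x^(2j)·e^(−2γx²) dx = (2j−1)!!/(4γ)^j · √(π/(2γ)), odd powers → 0; here √(π/(2γ)) = 0.69629.
Normalization: ∫|φ|² dx = 0.62843.
⟨x⟩ = 0.0000 and ⟨x²⟩ = 0.061934.
(Δx)² = 0.061934 − (0.0000)² = 0.061934.

0.0619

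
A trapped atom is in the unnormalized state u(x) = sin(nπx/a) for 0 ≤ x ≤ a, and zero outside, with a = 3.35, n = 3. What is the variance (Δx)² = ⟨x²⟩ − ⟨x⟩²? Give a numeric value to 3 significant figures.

0.872

Compute ⟨x⟩ and ⟨x²⟩ separately, then (Δx)² = ⟨x²⟩ − ⟨x⟩².
With sin²θ = (1 − cos2θ)/2 on 0 ≤ x ≤ a: ∫sin²(nπx/a) dx = a/2, ∫x·sin²(nπx/a) dx = a²/4, ∫x²·sin²(nπx/a) dx = a³·(1/6 − 1/(4n²π²)); higher powers xᵏ the same way, integrating xᵏ·cos(2nπx/a) by parts.
Normalization: ∫|u|² dx = 1.6750.
⟨x⟩ = 1.6750 and ⟨x²⟩ = 3.6777.
(Δx)² = 3.6777 − (1.6750)² = 0.87204.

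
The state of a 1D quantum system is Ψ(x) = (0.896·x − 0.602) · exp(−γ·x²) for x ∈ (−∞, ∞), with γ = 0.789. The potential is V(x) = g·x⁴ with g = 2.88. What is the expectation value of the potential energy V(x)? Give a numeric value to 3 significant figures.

⟨V⟩ = ∫ V(x)·|Ψ|² dx / ∫|Ψ|² dx.
Expand each integrand as polynomial × e^(−2γx²) and use ∫x^(2j)·e^(−2γx²) dx = (2j−1)!!/(4γ)^j · √(π/(2γ)), odd powers → 0; here √(π/(2γ)) = 1.4110.
State is unnormalized: ∫|Ψ|² dx = 0.87027, and ∫Ψ*·V(x)·Ψ dx = 2.0003, so ⟨V⟩ = 2.0003 / 0.87027.
⟨V⟩ = 2.2985.

2.30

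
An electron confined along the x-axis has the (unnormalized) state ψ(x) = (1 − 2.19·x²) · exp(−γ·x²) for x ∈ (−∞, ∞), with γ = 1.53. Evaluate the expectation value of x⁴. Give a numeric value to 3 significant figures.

0.228

⟨x⁴⟩ = ∫ x⁴·|ψ|² dx / ∫|ψ|² dx (integrals over the domain).
Expand each integrand as polynomial × e^(−2γx²) and use ∫x^(2j)·e^(−2γx²) dx = (2j−1)!!/(4γ)^j · √(π/(2γ)), odd powers → 0; here √(π/(2γ)) = 1.0132.
State is unnormalized: ∫|ψ|² dx = 0.67732, and ∫ψ*·x⁴·ψ dx = 0.15447, so ⟨x⁴⟩ = 0.15447 / 0.67732.
⟨x⁴⟩ = 0.22807.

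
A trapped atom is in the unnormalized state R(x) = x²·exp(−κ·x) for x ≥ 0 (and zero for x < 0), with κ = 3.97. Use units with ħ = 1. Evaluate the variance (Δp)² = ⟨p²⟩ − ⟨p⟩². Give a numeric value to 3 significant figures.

5.25

Compute ⟨p⟩ and ⟨p²⟩ separately; (Δp)² = ⟨p²⟩ − ⟨p⟩².
Differentiate x²·exp(−κ·x) with the product rule; every integrand then reduces to terms xʲ·e^(−2κx) on [0, ∞), with ∫₀^∞ xʲ·e^(−2κx) dx = j!/(2κ)^(j+1).
Normalization: ∫|R|² dx = 0.00076052.
⟨p⟩ = 0.0000 and ⟨p²⟩ = 5.2536.
(Δp)² = 5.2536 − (0.0000)² = 5.2536.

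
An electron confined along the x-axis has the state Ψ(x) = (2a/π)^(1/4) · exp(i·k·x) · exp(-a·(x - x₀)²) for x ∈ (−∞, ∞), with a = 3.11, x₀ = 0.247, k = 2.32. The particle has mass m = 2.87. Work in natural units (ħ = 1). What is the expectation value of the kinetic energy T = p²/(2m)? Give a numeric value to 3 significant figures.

1.48

T = −(ħ²/2m) d²/dx², so ⟨T⟩ = −(ħ²/2m) ∫ Ψ*·Ψ'' dx; with m = 2.87.
Gaussian moments (u = x − x₀): ∫u^(2j)·e^(−2au²) du = (2j−1)!!/(4a)^j · √(π/(2a)), odd powers integrate to 0; here √(π/(2a)) = 0.71069. Derivatives: Ψ′ = (ik − 2au)·Ψ, Ψ″ = ((ik − 2au)² − 2a)·Ψ; the odd-in-u pieces drop out.
⟨T⟩ = 1.4795.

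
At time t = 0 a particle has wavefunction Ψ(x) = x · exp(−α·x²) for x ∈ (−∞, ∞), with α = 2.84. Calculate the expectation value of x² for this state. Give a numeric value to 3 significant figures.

0.264

⟨x²⟩ = ∫ x²·|Ψ|² dx / ∫|Ψ|² dx (integrals over the domain).
Expand each integrand as polynomial × e^(−2αx²) and use ∫x^(2j)·e^(−2αx²) dx = (2j−1)!!/(4α)^j · √(π/(2α)), odd powers → 0; here √(π/(2α)) = 0.74371.
State is unnormalized: ∫|Ψ|² dx = 0.065467, and ∫Ψ*·x²·Ψ dx = 0.017289, so ⟨x²⟩ = 0.017289 / 0.065467.
⟨x²⟩ = 0.26408.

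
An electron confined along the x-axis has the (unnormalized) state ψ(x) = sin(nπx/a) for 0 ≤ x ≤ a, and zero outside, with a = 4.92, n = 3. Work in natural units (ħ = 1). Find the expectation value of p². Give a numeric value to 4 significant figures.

3.670

p² ψ = −ħ² d²ψ/dx²; ⟨p²⟩ = −ħ² ∫ ψ*·ψ'' dx / ∫|ψ|² dx.
d/dx sin(nπx/a) = (nπ/a)·cos(nπx/a) and d²/dx² sin(nπx/a) = −(nπ/a)²·sin(nπx/a); on 0 ≤ x ≤ a, ∫sin²(nπx/a) dx = a/2 and ∫sin(nπx/a)·cos(nπx/a) dx = 0.
State is unnormalized: ∫|ψ|² dx = 2.4600, and ∫ψ*·(−ħ² ψ'') dx = 9.0271, so ⟨p²⟩ = 9.0271 / 2.4600.
⟨p²⟩ = 3.6695.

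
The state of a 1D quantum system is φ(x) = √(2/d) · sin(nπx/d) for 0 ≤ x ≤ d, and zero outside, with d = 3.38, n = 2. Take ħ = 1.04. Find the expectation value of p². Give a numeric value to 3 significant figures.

3.74

p² φ = −ħ² d²φ/dx²; ⟨p²⟩ = −ħ² ∫ φ*·φ'' dx.
d/dx sin(nπx/d) = (nπ/d)·cos(nπx/d) and d²/dx² sin(nπx/d) = −(nπ/d)²·sin(nπx/d); on 0 ≤ x ≤ d, ∫sin²(nπx/d) dx = d/2 and ∫sin(nπx/d)·cos(nπx/d) dx = 0.
⟨p²⟩ = 3.7376.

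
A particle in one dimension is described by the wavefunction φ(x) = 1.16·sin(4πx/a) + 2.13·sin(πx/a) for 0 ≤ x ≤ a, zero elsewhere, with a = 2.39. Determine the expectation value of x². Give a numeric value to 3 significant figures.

⟨x²⟩ = ∫ x²·|φ|² dx / ∫|φ|² dx (integrals over the domain).
On 0 ≤ x ≤ a (j ≠ l): ∫sin²(jπx/a) dx = a/2, ∫sin(jπx/a)·sin(lπx/a) dx = 0; diagonal moments ∫x·sin²(jπx/a) dx = a²/4, ∫x²·sin²(jπx/a) dx = a³·(1/6 − 1/(4j²π²)); cross terms ∫x·sin(jπx/a)·sin(lπx/a) dx = 0 for j + l even and −4jla²/(π²(j² − l²)²) for j + l odd, ∫x²·sin(jπx/a)·sin(lπx/a) dx = (−1)^(j+l)·4jla³/(π²(j² − l²)²); higher powers the same way via product-to-sum and parts.
State is unnormalized: ∫|φ|² dx = 7.0296, and ∫φ*·x²·φ dx = 11.301, so ⟨x²⟩ = 11.301 / 7.0296.
⟨x²⟩ = 1.6076.

1.61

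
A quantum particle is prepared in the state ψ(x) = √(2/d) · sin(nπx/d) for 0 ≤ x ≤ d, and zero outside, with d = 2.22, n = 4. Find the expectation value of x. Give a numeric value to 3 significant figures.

⟨x⟩ = ∫ x·|ψ|² dx (integrals over the domain).
With sin²θ = (1 − cos2θ)/2 on 0 ≤ x ≤ d: ∫sin²(nπx/d) dx = d/2, ∫x·sin²(nπx/d) dx = d²/4, ∫x²·sin²(nπx/d) dx = d³·(1/6 − 1/(4n²π²)); higher powers xᵏ the same way, integrating xᵏ·cos(2nπx/d) by parts.
⟨x⟩ = 1.1100.

1.11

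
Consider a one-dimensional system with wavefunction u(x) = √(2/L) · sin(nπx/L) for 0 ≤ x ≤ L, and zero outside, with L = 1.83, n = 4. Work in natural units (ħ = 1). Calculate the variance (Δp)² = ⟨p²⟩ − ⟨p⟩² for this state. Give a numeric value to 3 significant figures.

47.2

Compute ⟨p⟩ and ⟨p²⟩ separately; (Δp)² = ⟨p²⟩ − ⟨p⟩².
d/dx sin(nπx/L) = (nπ/L)·cos(nπx/L) and d²/dx² sin(nπx/L) = −(nπ/L)²·sin(nπx/L); on 0 ≤ x ≤ L, ∫sin²(nπx/L) dx = L/2 and ∫sin(nπx/L)·cos(nπx/L) dx = 0.
⟨p⟩ = 0.0000 and ⟨p²⟩ = 47.154.
(Δp)² = 47.154 − (0.0000)² = 47.154.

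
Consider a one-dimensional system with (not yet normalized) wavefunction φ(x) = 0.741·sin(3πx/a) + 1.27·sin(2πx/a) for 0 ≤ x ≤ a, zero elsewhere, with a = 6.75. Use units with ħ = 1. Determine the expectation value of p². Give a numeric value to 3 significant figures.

p² φ = −ħ² d²φ/dx²; ⟨p²⟩ = −ħ² ∫ φ*·φ'' dx / ∫|φ|² dx.
d²/dx² sin(jπx/a) = −(jπ/a)²·sin(jπx/a); on 0 ≤ x ≤ a, ∫sin²(jπx/a) dx = a/2 and ∫sin(jπx/a)·sin(lπx/a) dx = 0 for j ≠ l, so only diagonal terms survive in ∫|φ|² and ∫φ·φ″; ∫φ·φ′ dx = [φ²/2] between the walls = 0.
State is unnormalized: ∫|φ|² dx = 7.2967, and ∫φ*·(−ħ² φ'') dx = 8.3295, so ⟨p²⟩ = 8.3295 / 7.2967.
⟨p²⟩ = 1.1415.

1.14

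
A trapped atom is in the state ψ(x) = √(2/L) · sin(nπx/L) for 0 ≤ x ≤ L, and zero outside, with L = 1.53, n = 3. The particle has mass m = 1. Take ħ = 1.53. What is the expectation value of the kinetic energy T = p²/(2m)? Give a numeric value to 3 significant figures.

44.4

T = −(ħ²/2m) d²/dx², so ⟨T⟩ = −(ħ²/2m) ∫ ψ*·ψ'' dx; with m = 1.
d/dx sin(nπx/L) = (nπ/L)·cos(nπx/L) and d²/dx² sin(nπx/L) = −(nπ/L)²·sin(nπx/L); on 0 ≤ x ≤ L, ∫sin²(nπx/L) dx = L/2 and ∫sin(nπx/L)·cos(nπx/L) dx = 0.
⟨T⟩ = 44.413.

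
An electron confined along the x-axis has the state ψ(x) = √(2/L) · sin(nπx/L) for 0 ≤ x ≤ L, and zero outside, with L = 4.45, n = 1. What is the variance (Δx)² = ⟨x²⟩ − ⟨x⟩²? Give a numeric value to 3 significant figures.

Compute ⟨x⟩ and ⟨x²⟩ separately, then (Δx)² = ⟨x²⟩ − ⟨x⟩².
With sin²θ = (1 − cos2θ)/2 on 0 ≤ x ≤ L: ∫sin²(nπx/L) dx = L/2, ∫x·sin²(nπx/L) dx = L²/4, ∫x²·sin²(nπx/L) dx = L³·(1/6 − 1/(4n²π²)); higher powers xᵏ the same way, integrating xᵏ·cos(2nπx/L) by parts.
⟨x⟩ = 2.2250 and ⟨x²⟩ = 5.5976.
(Δx)² = 5.5976 − (2.2250)² = 0.64700.

0.647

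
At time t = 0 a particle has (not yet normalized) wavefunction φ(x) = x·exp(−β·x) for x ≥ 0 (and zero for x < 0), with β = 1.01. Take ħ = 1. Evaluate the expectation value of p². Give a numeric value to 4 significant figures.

p² φ = −ħ² d²φ/dx²; ⟨p²⟩ = −ħ² ∫ φ*·φ'' dx / ∫|φ|² dx.
Differentiate x·exp(−β·x) with the product rule; every integrand then reduces to terms xʲ·e^(−2βx) on [0, ∞), with ∫₀^∞ xʲ·e^(−2βx) dx = j!/(2β)^(j+1).
State is unnormalized: ∫|φ|² dx = 0.24265, and ∫φ*·(−ħ² φ'') dx = 0.24752, so ⟨p²⟩ = 0.24752 / 0.24265.
⟨p²⟩ = 1.0201.

1.020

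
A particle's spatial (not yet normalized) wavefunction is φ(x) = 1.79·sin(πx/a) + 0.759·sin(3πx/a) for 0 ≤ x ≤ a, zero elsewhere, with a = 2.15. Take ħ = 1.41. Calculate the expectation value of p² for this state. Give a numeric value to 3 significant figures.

9.42

p² φ = −ħ² d²φ/dx²; ⟨p²⟩ = −ħ² ∫ φ*·φ'' dx / ∫|φ|² dx.
d²/dx² sin(jπx/a) = −(jπ/a)²·sin(jπx/a); on 0 ≤ x ≤ a, ∫sin²(jπx/a) dx = a/2 and ∫sin(jπx/a)·sin(lπx/a) dx = 0 for j ≠ l, so only diagonal terms survive in ∫|φ|² and ∫φ·φ″; ∫φ·φ′ dx = [φ²/2] between the walls = 0.
State is unnormalized: ∫|φ|² dx = 4.0637, and ∫φ*·(−ħ² φ'') dx = 38.280, so ⟨p²⟩ = 38.280 / 4.0637.
⟨p²⟩ = 9.4200.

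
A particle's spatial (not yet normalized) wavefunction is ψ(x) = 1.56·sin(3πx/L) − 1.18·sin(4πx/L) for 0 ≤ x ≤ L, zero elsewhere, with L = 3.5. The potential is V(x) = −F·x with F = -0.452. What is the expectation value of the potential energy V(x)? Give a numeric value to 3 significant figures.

1.09

⟨V⟩ = ∫ V(x)·|ψ|² dx / ∫|ψ|² dx.
On 0 ≤ x ≤ L (j ≠ l): ∫sin²(jπx/L) dx = L/2, ∫sin(jπx/L)·sin(lπx/L) dx = 0; diagonal moments ∫x·sin²(jπx/L) dx = L²/4, ∫x²·sin²(jπx/L) dx = L³·(1/6 − 1/(4j²π²)); cross terms ∫x·sin(jπx/L)·sin(lπx/L) dx = 0 for j + l even and −4jlL²/(π²(j² − l²)²) for j + l odd, ∫x²·sin(jπx/L)·sin(lπx/L) dx = (−1)^(j+l)·4jlL³/(π²(j² − l²)²); higher powers the same way via product-to-sum and parts.
State is unnormalized: ∫|ψ|² dx = 6.6955, and ∫ψ*·V(x)·ψ dx = 7.3194, so ⟨V⟩ = 7.3194 / 6.6955.
⟨V⟩ = 1.0932.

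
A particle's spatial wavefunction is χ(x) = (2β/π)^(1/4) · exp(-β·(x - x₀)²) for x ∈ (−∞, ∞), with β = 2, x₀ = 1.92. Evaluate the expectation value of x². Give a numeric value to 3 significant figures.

⟨x²⟩ = ∫ x²·|χ|² dx (integrals over the domain).
Gaussian moments (u = x − x₀): ∫u^(2j)·e^(−2βu²) du = (2j−1)!!/(4β)^j · √(π/(2β)), odd powers integrate to 0; here √(π/(2β)) = 0.88623.
⟨x²⟩ = 3.8114.

3.81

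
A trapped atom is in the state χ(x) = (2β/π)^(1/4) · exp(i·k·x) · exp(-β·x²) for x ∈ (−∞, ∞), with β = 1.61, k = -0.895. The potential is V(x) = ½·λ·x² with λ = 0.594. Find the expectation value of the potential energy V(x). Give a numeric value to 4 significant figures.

0.04612

⟨V⟩ = ∫ V(x)·|χ|² dx.
Gaussian moments: ∫x^(2j)·e^(−2βx²) dx = (2j−1)!!/(4β)^j · √(π/(2β)), odd powers integrate to 0; here √(π/(2β)) = 0.98775.
⟨V⟩ = 0.046118.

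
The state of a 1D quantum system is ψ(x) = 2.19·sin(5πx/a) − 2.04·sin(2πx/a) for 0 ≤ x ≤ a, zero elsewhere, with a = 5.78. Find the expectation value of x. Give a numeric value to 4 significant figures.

⟨x⟩ = ∫ x·|ψ|² dx / ∫|ψ|² dx (integrals over the domain).
On 0 ≤ x ≤ a (j ≠ l): ∫sin²(jπx/a) dx = a/2, ∫sin(jπx/a)·sin(lπx/a) dx = 0; diagonal moments ∫x·sin²(jπx/a) dx = a²/4, ∫x²·sin²(jπx/a) dx = a³·(1/6 − 1/(4j²π²)); cross terms ∫x·sin(jπx/a)·sin(lπx/a) dx = 0 for j + l even and −4jla²/(π²(j² − l²)²) for j + l odd, ∫x²·sin(jπx/a)·sin(lπx/a) dx = (−1)^(j+l)·4jla³/(π²(j² − l²)²); higher powers the same way via product-to-sum and parts.
State is unnormalized: ∫|ψ|² dx = 25.888, and ∫ψ*·x·ψ dx = 77.559, so ⟨x⟩ = 77.559 / 25.888.
⟨x⟩ = 2.9960.

2.996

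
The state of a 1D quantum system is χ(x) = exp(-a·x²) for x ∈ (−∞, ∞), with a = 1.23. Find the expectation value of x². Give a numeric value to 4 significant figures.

0.2033

⟨x²⟩ = ∫ x²·|χ|² dx / ∫|χ|² dx (integrals over the domain).
Gaussian moments: ∫x^(2j)·e^(−2ax²) dx = (2j−1)!!/(4a)^j · √(π/(2a)), odd powers integrate to 0; here √(π/(2a)) = 1.1301.
State is unnormalized: ∫|χ|² dx = 1.1301, and ∫χ*·x²·χ dx = 0.22969, so ⟨x²⟩ = 0.22969 / 1.1301.
⟨x²⟩ = 0.20325.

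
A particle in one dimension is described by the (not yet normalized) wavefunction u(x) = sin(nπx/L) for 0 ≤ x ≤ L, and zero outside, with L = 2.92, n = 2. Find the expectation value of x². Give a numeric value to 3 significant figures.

2.73

⟨x²⟩ = ∫ x²·|u|² dx / ∫|u|² dx (integrals over the domain).
With sin²θ = (1 − cos2θ)/2 on 0 ≤ x ≤ L: ∫sin²(nπx/L) dx = L/2, ∫x·sin²(nπx/L) dx = L²/4, ∫x²·sin²(nπx/L) dx = L³·(1/6 − 1/(4n²π²)); higher powers xᵏ the same way, integrating xᵏ·cos(2nπx/L) by parts.
State is unnormalized: ∫|u|² dx = 1.4600, and ∫u*·x²·u dx = 3.9919, so ⟨x²⟩ = 3.9919 / 1.4600.
⟨x²⟩ = 2.7341.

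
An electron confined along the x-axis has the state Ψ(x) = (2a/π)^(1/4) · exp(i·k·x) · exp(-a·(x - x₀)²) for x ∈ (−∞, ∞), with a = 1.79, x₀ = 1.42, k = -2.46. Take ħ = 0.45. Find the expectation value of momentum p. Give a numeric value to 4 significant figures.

-1.107

p Ψ = −iħ dΨ/dx; then ⟨p⟩ = ∫ Ψ*·(pΨ) dx.
Gaussian moments (u = x − x₀): ∫u^(2j)·e^(−2au²) du = (2j−1)!!/(4a)^j · √(π/(2a)), odd powers integrate to 0; here √(π/(2a)) = 0.93677. Derivatives: Ψ′ = (ik − 2au)·Ψ, Ψ″ = ((ik − 2au)² − 2a)·Ψ; the odd-in-u pieces drop out.
⟨p⟩ = -1.1070.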